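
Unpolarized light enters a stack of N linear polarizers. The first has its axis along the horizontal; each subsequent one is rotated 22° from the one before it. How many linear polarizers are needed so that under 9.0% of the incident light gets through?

N = 13

First polarizer halves the unpolarized light: factor 1/2.
Each further stage multiplies by cos²(22°) = 0.8597.
After N polarizers: T = 0.5·0.8597^(N−1). Require T < 0.090 ⇒ N−1 > ln(0.090/0.5)/ln(0.8597) = 11.34, so N−1 ≥ 12 and N = 13.
Check: N=13 gives T = 0.08146 < 0.090; N=12 gives T = 0.09476.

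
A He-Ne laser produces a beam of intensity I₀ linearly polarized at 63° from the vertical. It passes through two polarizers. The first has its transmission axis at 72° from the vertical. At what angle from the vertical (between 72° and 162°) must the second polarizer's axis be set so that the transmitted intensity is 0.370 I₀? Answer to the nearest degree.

I₁ = I₀ cos²(72° − 63°) = I₀ cos²(9°) = 0.9755 I₀.
Need I₂/I₀ = 0.37, so cos²(θ − 72°) = 0.37 / 0.9755 = 0.3793.
θ − 72° = arccos(√0.3793) = 52.0°, giving θ ≈ 72 + 52.0 = 124.0°.

θ ≈ 124°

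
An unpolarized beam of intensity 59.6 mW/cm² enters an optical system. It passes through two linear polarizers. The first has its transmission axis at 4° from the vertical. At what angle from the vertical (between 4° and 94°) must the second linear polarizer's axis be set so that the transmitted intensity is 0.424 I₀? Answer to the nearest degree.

θ ≈ 27°

Unpolarized light through the first polarizer → I₁ = ½ I₀, now polarized at 4°.
Need I₂/I₀ = 0.424, so cos²(θ − 4°) = 0.424 / 0.5 = 0.848.
θ − 4° = arccos(√0.848) = 22.9°, giving θ ≈ 4 + 22.9 = 26.9°.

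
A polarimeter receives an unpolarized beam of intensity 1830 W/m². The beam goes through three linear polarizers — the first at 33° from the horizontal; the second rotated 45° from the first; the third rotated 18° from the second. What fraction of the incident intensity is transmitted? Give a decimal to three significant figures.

I/I₀ ≈ 0.226

Unpolarized light through the first polarizer → I₁ = 1830 W/m²/2 = 915 W/m², polarized at 33°.
I₂ = I₁ · cos²(45°) = 915 · 0.5 = 457.5 W/m².
I₃ = I₂ · cos²(18°) = 457.5 · 0.9045 = 413.8 W/m².
Transmitted fraction = 0.2261.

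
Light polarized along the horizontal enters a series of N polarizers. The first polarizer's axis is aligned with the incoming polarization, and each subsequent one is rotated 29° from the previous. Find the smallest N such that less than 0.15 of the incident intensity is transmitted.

N = 9

First polarizer is aligned with the polarization: full transmission.
Each further stage multiplies by cos²(29°) = 0.765.
After N polarizers: T = 0.765^(N−1). Require T < 0.15 ⇒ N−1 > ln(0.15)/ln(0.765) = 7.08, so N−1 ≥ 8 and N = 9.
Check: N=9 gives T = 0.1172 < 0.15; N=8 gives T = 0.1533.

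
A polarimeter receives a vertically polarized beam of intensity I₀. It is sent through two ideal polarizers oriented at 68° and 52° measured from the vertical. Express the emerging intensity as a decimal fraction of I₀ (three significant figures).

By Malus's law, I₁ = I₀ cos²(68° − 0°) = I₀ cos²(68°) = 0.1403 I₀.
I₂ = I₁ cos²(52° − 68°) = 0.1403 I₀ · cos²(16°) = 0.1297 I₀.
Transmitted fraction = 0.1297.

≈ 0.130 I₀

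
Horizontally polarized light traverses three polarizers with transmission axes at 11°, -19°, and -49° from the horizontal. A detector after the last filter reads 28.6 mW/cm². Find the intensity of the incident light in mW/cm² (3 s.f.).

I₁ = I₀ cos²(11° − 0°) = I₀ cos²(11°) = 0.9636 I₀.
I₂ = I₁ cos²(-19° − 11°) = 0.9636 I₀ · cos²(30°) = 0.7227 I₀.
I₃ = I₂ cos²(-49° + 19°) = 0.7227 I₀ · cos²(30°) = 0.542 I₀.
So 28.6 mW/cm² = 0.542 I₀, giving I₀ = 28.6/0.542 = 52.77 mW/cm².

I₀ ≈ 52.8 mW/cm²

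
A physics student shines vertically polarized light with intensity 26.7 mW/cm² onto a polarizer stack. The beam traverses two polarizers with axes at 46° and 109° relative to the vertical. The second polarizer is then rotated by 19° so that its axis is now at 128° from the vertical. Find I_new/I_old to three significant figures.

Before rotation:
By Malus's law, I₁ = I₀ cos²(46° − 0°) = I₀ cos²(46°) = 0.4826 I₀.
I₂ = I₁ cos²(109° − 46°) = 0.4826 I₀ · cos²(63°) = 0.09946 I₀.
After rotation:
I₁ = I₀ cos²(46° − 0°) = I₀ cos²(46°) = 0.4826 I₀.
I₂ = I₁ cos²(128° − 46°) = 0.4826 I₀ · cos²(82°) = 0.009347 I₀.
Ratio = 0.009347 / 0.09946 = 0.09398.

I_new/I_old ≈ 0.0940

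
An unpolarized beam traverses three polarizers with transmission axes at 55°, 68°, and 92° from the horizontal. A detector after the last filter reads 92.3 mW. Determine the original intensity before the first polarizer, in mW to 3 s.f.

I₀ ≈ 233 mW

Unpolarized light through the first polarizer → I₁ = ½ I₀, now polarized at 55°.
I₂ = I₁ cos²(68° − 55°) = 0.5 I₀ · cos²(13°) = 0.4747 I₀.
I₃ = I₂ cos²(92° − 68°) = 0.4747 I₀ · cos²(24°) = 0.3962 I₀.
So 92.3 mW = 0.3962 I₀, giving I₀ = 92.3/0.3962 = 233 mW.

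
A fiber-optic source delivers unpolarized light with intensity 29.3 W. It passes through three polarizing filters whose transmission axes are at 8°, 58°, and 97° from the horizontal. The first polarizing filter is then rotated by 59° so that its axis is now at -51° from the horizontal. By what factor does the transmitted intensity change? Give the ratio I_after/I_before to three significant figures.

Before rotation:
Unpolarized light through the first polarizer → I₁ = ½ I₀, now polarized at 8°.
I₂ = I₁ cos²(58° − 8°) = 0.5 I₀ · cos²(50°) = 0.2066 I₀.
I₃ = I₂ cos²(97° − 58°) = 0.2066 I₀ · cos²(39°) = 0.1248 I₀.
After rotation:
Unpolarized light through the first polarizer → I₁ = ½ I₀, now polarized at -51°.
Angle between axes 1 and 2: 71°. I₂ = 0.5 I₀ · cos²(71°) = 0.053 I₀.
I₃ = I₂ cos²(97° − 58°) = 0.053 I₀ · cos²(39°) = 0.03201 I₀.
Ratio = 0.03201 / 0.1248 = 0.2565.

I_new/I_old ≈ 0.257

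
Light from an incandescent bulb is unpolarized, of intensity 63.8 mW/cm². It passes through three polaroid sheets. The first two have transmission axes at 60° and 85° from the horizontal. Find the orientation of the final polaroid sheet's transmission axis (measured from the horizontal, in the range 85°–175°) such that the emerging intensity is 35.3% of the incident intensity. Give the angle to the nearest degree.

Unpolarized light through the first polarizer → I₁ = ½ I₀, now polarized at 60°.
I₂ = I₁ cos²(85° − 60°) = 0.5 I₀ · cos²(25°) = 0.4107 I₀.
Need I₃/I₀ = 0.353, so cos²(θ − 85°) = 0.353 / 0.4107 = 0.8595.
θ − 85° = arccos(√0.8595) = 22.0°, giving θ ≈ 85 + 22.0 = 107.0°.

θ ≈ 107°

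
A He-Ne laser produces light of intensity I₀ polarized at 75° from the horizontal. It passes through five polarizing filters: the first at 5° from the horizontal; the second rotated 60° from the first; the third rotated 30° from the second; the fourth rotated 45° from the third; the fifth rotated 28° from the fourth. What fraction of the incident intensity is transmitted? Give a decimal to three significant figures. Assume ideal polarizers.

I₁ = I₀ cos²(5° − 75°) = I₀ cos²(70°) = 0.117 I₀.
I₂ = I₁ cos²(60°) = 0.117 · 0.25 I₀ = 0.02924 I₀.
I₃ = I₂ cos²(30°) = 0.02924 · 0.75 I₀ = 0.02193 I₀.
I₄ = I₃ cos²(45°) = 0.02193 · 0.5 I₀ = 0.01097 I₀.
I₅ = I₄ cos²(28°) = 0.01097 · 0.7796 I₀ = 0.00855 I₀.
Transmitted fraction = 0.00855.

≈ 0.00855 I₀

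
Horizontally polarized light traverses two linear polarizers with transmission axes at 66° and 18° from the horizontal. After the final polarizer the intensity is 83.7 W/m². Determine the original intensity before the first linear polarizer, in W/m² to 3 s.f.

By Malus's law, I₁ = I₀ cos²(66° − 0°) = I₀ cos²(66°) = 0.1654 I₀.
I₂ = I₁ cos²(18° − 66°) = 0.1654 I₀ · cos²(48°) = 0.07407 I₀.
So 83.7 W/m² = 0.07407 I₀, giving I₀ = 83.7/0.07407 = 1130 W/m².

I₀ ≈ 1130 W/m²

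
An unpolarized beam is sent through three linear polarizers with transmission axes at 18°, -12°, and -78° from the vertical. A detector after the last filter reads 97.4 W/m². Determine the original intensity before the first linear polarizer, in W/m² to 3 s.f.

I₀ ≈ 1570 W/m²

Unpolarized light through the first polarizer → I₁ = ½ I₀, now polarized at 18°.
I₂ = I₁ cos²(-12° − 18°) = 0.5 I₀ · cos²(30°) = 0.375 I₀.
I₃ = I₂ cos²(-78° + 12°) = 0.375 I₀ · cos²(66°) = 0.06204 I₀.
So 97.4 W/m² = 0.06204 I₀, giving I₀ = 97.4/0.06204 = 1570 W/m².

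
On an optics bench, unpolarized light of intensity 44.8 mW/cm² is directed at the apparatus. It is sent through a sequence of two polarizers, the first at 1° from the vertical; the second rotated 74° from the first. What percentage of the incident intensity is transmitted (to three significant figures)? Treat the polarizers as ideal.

Unpolarized light through the first polarizer → I₁ = 44.8 mW/cm²/2 = 22.4 mW/cm², polarized at 1°.
I₂ = I₁ · cos²(74°) = 22.4 · 0.07598 = 1.702 mW/cm².
That is 3.799% of the incident intensity.

≈ 3.80%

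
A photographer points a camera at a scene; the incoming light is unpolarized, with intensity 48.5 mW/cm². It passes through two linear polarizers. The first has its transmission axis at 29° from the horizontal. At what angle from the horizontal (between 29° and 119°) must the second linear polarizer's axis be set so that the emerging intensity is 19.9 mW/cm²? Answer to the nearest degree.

θ ≈ 54°

Unpolarized light through the first polarizer → I₁ = ½ I₀, now polarized at 29°.
Target fraction: 19.9 / 48.5 mW/cm² = 0.4103 of I₀.
Need I₂/I₀ = 0.4103, so cos²(θ − 29°) = 0.4103 / 0.5 = 0.8206.
θ − 29° = arccos(√0.8206) = 25.1°, giving θ ≈ 29 + 25.1 = 54.1°.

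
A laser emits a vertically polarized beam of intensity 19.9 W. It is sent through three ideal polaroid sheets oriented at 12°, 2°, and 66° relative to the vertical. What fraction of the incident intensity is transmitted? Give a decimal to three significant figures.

I₁ = 19.9 W · cos²(12°) = 19.04 W.
I₂ = I₁ · cos²(10°) = 19.04 · 0.9698 = 18.47 W.
I₃ = I₂ · cos²(64°) = 18.47 · 0.1922 = 3.549 W.
Transmitted fraction = 0.1783.

I/I₀ ≈ 0.178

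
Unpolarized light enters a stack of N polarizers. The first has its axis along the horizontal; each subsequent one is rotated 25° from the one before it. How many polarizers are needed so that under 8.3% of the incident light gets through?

First polarizer halves the unpolarized light: factor 1/2.
Each further stage multiplies by cos²(25°) = 0.8214.
After N polarizers: T = 0.5·0.8214^(N−1). Require T < 0.083 ⇒ N−1 > ln(0.083/0.5)/ln(0.8214) = 9.13, so N−1 ≥ 10 and N = 11.
Check: N=11 gives T = 0.0699 < 0.083; N=10 gives T = 0.0851.

N = 11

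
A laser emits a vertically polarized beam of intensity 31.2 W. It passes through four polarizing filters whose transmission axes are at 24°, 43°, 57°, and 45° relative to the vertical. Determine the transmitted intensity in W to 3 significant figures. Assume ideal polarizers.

I ≈ 21.0 W

By Malus's law, I₁ = 31.2 W · cos²(24°) = 26.04 W.
I₂ = I₁ · cos²(19°) = 26.04 · 0.894 = 23.28 W.
I₃ = I₂ · cos²(14°) = 23.28 · 0.9415 = 21.92 W.
I₄ = I₃ · cos²(12°) = 21.92 · 0.9568 = 20.97 W.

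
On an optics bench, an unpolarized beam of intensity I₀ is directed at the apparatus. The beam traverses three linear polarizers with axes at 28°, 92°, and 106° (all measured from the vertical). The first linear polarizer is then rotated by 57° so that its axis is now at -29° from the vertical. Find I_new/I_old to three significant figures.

I_new/I_old ≈ 1.38

Before rotation:
Unpolarized light through the first polarizer → I₁ = ½ I₀, now polarized at 28°.
I₂ = I₁ cos²(92° − 28°) = 0.5 I₀ · cos²(64°) = 0.09608 I₀.
I₃ = I₂ cos²(106° − 92°) = 0.09608 I₀ · cos²(14°) = 0.09046 I₀.
After rotation:
Unpolarized light through the first polarizer → I₁ = ½ I₀, now polarized at -29°.
Angle between axes 1 and 2: 59°. I₂ = 0.5 I₀ · cos²(59°) = 0.1326 I₀.
I₃ = I₂ cos²(106° − 92°) = 0.1326 I₀ · cos²(14°) = 0.1249 I₀.
Ratio = 0.1249 / 0.09046 = 1.38.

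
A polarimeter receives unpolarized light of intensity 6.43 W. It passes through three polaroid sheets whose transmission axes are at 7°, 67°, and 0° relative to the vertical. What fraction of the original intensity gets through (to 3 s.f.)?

I/I₀ ≈ 0.0191

Unpolarized light through the first polarizer → I₁ = 6.43 W/2 = 3.215 W, polarized at 7°.
I₂ = I₁ · cos²(60°) = 3.215 · 0.25 = 0.8038 W.
I₃ = I₂ · cos²(67°) = 0.8038 · 0.1527 = 0.1227 W.
Transmitted fraction = 0.01908.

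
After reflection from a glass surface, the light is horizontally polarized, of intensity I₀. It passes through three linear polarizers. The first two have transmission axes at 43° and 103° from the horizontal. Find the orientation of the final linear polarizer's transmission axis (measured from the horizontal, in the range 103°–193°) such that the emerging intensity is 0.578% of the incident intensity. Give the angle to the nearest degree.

θ ≈ 181°

By Malus's law, I₁ = I₀ cos²(43° − 0°) = I₀ cos²(43°) = 0.5349 I₀.
I₂ = I₁ cos²(103° − 43°) = 0.5349 I₀ · cos²(60°) = 0.1337 I₀.
Need I₃/I₀ = 0.00578, so cos²(θ − 103°) = 0.00578 / 0.1337 = 0.04322.
θ − 103° = arccos(√0.04322) = 78.0°, giving θ ≈ 103 + 78.0 = 181.0°.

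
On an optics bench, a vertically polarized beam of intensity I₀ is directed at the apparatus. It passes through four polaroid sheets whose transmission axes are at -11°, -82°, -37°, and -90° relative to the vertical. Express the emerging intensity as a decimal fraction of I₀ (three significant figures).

≈ 0.0185 I₀

By Malus's law, I₁ = I₀ cos²(-11° − 0°) = I₀ cos²(11°) = 0.9636 I₀.
I₂ = I₁ cos²(-82° + 11°) = 0.9636 I₀ · cos²(71°) = 0.1021 I₀.
I₃ = I₂ cos²(-37° + 82°) = 0.1021 I₀ · cos²(45°) = 0.05107 I₀.
I₄ = I₃ cos²(-90° + 37°) = 0.05107 I₀ · cos²(53°) = 0.0185 I₀.
Transmitted fraction = 0.0185.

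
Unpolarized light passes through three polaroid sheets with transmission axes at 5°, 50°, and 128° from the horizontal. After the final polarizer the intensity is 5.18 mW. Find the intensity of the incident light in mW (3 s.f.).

I₀ ≈ 479 mW

Unpolarized light through the first polarizer → I₁ = ½ I₀, now polarized at 5°.
I₂ = I₁ cos²(50° − 5°) = 0.5 I₀ · cos²(45°) = 0.25 I₀.
I₃ = I₂ cos²(128° − 50°) = 0.25 I₀ · cos²(78°) = 0.01081 I₀.
So 5.18 mW = 0.01081 I₀, giving I₀ = 5.18/0.01081 = 479.3 mW.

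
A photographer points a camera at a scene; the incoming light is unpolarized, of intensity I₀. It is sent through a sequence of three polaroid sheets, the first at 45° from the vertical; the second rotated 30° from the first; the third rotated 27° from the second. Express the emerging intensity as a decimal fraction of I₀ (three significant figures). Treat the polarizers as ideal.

Unpolarized light through the first polarizer → I₁ = ½ I₀, now polarized at 45°.
I₂ = I₁ cos²(30°) = 0.5 · 0.75 I₀ = 0.375 I₀.
I₃ = I₂ cos²(27°) = 0.375 · 0.7939 I₀ = 0.2977 I₀.
Transmitted fraction = 0.2977.

≈ 0.298 I₀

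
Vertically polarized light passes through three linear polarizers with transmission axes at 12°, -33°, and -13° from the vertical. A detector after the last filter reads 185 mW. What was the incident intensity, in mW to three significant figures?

I₀ ≈ 438 mW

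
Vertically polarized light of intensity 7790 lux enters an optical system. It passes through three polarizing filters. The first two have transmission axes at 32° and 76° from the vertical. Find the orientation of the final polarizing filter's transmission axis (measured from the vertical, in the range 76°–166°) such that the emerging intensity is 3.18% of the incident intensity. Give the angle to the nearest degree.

θ ≈ 149°

I₁ = I₀ cos²(32° − 0°) = I₀ cos²(32°) = 0.7192 I₀.
I₂ = I₁ cos²(76° − 32°) = 0.7192 I₀ · cos²(44°) = 0.3721 I₀.
Need I₃/I₀ = 0.0318, so cos²(θ − 76°) = 0.0318 / 0.3721 = 0.08545.
θ − 76° = arccos(√0.08545) = 73.0°, giving θ ≈ 76 + 73.0 = 149.0°.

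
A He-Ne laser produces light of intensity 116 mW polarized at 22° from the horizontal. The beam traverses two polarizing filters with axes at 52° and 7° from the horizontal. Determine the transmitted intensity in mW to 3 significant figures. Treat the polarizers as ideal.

I₁ = 116 mW · cos²(30°) = 87 mW.
I₂ = I₁ · cos²(45°) = 87 · 0.5 = 43.5 mW.

I ≈ 43.5 mW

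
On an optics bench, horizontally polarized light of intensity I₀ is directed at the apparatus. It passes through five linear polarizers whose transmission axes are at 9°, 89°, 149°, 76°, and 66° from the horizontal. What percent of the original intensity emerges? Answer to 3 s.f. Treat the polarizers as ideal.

≈ 0.0610%

I₁ = I₀ cos²(9° − 0°) = I₀ cos²(9°) = 0.9755 I₀.
I₂ = I₁ cos²(89° − 9°) = 0.9755 I₀ · cos²(80°) = 0.02942 I₀.
I₃ = I₂ cos²(149° − 89°) = 0.02942 I₀ · cos²(60°) = 0.007354 I₀.
I₄ = I₃ cos²(76° − 149°) = 0.007354 I₀ · cos²(73°) = 0.0006286 I₀.
I₅ = I₄ cos²(66° − 76°) = 0.0006286 I₀ · cos²(10°) = 0.0006097 I₀.
That is 0.06097% of the incident intensity.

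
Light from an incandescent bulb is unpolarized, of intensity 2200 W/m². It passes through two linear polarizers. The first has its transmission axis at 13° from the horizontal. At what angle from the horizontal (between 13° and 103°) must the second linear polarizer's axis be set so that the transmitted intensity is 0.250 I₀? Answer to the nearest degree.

θ ≈ 58°

Unpolarized light through the first polarizer → I₁ = ½ I₀, now polarized at 13°.
Need I₂/I₀ = 0.25, so cos²(θ − 13°) = 0.25 / 0.5 = 0.5.
θ − 13° = arccos(√0.5) = 45.0°, giving θ ≈ 13 + 45.0 = 58.0°.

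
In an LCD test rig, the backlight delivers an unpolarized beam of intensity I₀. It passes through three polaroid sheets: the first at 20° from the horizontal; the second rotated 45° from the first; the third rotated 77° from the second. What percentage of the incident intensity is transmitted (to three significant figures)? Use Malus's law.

≈ 1.27%

Unpolarized light through the first polarizer → I₁ = ½ I₀, now polarized at 20°.
I₂ = I₁ cos²(45°) = 0.5 · 0.5 I₀ = 0.25 I₀.
I₃ = I₂ cos²(77°) = 0.25 · 0.0506 I₀ = 0.01265 I₀.
That is 1.265% of the incident intensity.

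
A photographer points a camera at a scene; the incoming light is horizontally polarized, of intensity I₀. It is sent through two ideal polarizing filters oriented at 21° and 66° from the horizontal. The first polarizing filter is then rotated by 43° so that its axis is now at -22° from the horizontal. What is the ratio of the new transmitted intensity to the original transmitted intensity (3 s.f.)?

Before rotation:
I₁ = I₀ cos²(21° − 0°) = I₀ cos²(21°) = 0.8716 I₀.
I₂ = I₁ cos²(66° − 21°) = 0.8716 I₀ · cos²(45°) = 0.4358 I₀.
After rotation:
I₁ = I₀ cos²(-22° − 0°) = I₀ cos²(22°) = 0.8597 I₀.
I₂ = I₁ cos²(66° + 22°) = 0.8597 I₀ · cos²(88°) = 0.001047 I₀.
Ratio = 0.001047 / 0.4358 = 0.002403.

I_new/I_old ≈ 0.00240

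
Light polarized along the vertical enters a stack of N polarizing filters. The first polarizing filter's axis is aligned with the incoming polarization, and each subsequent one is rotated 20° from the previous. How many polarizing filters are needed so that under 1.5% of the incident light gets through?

First polarizer is aligned with the polarization: full transmission.
Each further stage multiplies by cos²(20°) = 0.883.
After N polarizers: T = 0.883^(N−1). Require T < 0.015 ⇒ N−1 > ln(0.015)/ln(0.883) = 33.76, so N−1 ≥ 34 and N = 35.
Check: N=35 gives T = 0.01456 < 0.015; N=34 gives T = 0.01648.

N = 35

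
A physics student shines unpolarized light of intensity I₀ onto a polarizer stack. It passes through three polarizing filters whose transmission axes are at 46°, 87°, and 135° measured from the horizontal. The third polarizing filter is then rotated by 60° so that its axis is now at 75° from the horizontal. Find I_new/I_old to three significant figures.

I_new/I_old ≈ 2.14

Before rotation:
Unpolarized light through the first polarizer → I₁ = ½ I₀, now polarized at 46°.
I₂ = I₁ cos²(87° − 46°) = 0.5 I₀ · cos²(41°) = 0.2848 I₀.
I₃ = I₂ cos²(135° − 87°) = 0.2848 I₀ · cos²(48°) = 0.1275 I₀.
After rotation:
Unpolarized light through the first polarizer → I₁ = ½ I₀, now polarized at 46°.
I₂ = I₁ cos²(87° − 46°) = 0.5 I₀ · cos²(41°) = 0.2848 I₀.
I₃ = I₂ cos²(75° − 87°) = 0.2848 I₀ · cos²(12°) = 0.2725 I₀.
Ratio = 0.2725 / 0.1275 = 2.137.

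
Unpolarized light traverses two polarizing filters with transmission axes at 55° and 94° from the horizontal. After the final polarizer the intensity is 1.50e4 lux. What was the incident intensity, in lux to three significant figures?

I₀ ≈ 4.97e4 lux

Unpolarized light through the first polarizer → I₁ = ½ I₀, now polarized at 55°.
I₂ = I₁ cos²(94° − 55°) = 0.5 I₀ · cos²(39°) = 0.302 I₀.
So 1.50e4 lux = 0.302 I₀, giving I₀ = 1.50e4/0.302 = 4.967e+04 lux.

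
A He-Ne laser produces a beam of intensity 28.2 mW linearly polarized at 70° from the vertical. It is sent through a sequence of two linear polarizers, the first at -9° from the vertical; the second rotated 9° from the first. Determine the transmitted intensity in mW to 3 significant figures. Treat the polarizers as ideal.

I ≈ 1.00 mW

I₁ = 28.2 mW · cos²(79°) = 1.027 mW.
I₂ = I₁ · cos²(9°) = 1.027 · 0.9755 = 1.002 mW.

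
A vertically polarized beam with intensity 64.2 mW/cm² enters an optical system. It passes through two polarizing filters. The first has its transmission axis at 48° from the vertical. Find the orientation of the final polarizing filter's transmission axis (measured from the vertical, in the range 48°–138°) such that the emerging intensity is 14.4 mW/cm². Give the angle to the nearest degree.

θ ≈ 93°

By Malus's law, I₁ = I₀ cos²(48° − 0°) = I₀ cos²(48°) = 0.4477 I₀.
Target fraction: 14.4 / 64.2 mW/cm² = 0.2243 of I₀.
Need I₂/I₀ = 0.2243, so cos²(θ − 48°) = 0.2243 / 0.4477 = 0.501.
θ − 48° = arccos(√0.501) = 44.9°, giving θ ≈ 48 + 44.9 = 92.9°.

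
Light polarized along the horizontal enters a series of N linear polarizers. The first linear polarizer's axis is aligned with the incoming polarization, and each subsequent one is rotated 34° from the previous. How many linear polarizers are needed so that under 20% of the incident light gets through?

N = 6

First polarizer is aligned with the polarization: full transmission.
Each further stage multiplies by cos²(34°) = 0.6873.
After N polarizers: T = 0.6873^(N−1). Require T < 0.20 ⇒ N−1 > ln(0.20)/ln(0.6873) = 4.29, so N−1 ≥ 5 and N = 6.
Check: N=6 gives T = 0.1534 < 0.20; N=5 gives T = 0.2231.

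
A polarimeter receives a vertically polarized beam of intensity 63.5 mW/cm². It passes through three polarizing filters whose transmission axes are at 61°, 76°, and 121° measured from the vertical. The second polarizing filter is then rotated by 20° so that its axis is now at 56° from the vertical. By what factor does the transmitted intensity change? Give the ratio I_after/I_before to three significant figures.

I_new/I_old ≈ 0.380

Before rotation:
I₁ = I₀ cos²(61° − 0°) = I₀ cos²(61°) = 0.235 I₀.
I₂ = I₁ cos²(76° − 61°) = 0.235 I₀ · cos²(15°) = 0.2193 I₀.
I₃ = I₂ cos²(121° − 76°) = 0.2193 I₀ · cos²(45°) = 0.1096 I₀.
After rotation:
I₁ = I₀ cos²(61° − 0°) = I₀ cos²(61°) = 0.235 I₀.
I₂ = I₁ cos²(56° − 61°) = 0.235 I₀ · cos²(5°) = 0.2333 I₀.
I₃ = I₂ cos²(121° − 56°) = 0.2333 I₀ · cos²(65°) = 0.04166 I₀.
Ratio = 0.04166 / 0.1096 = 0.38.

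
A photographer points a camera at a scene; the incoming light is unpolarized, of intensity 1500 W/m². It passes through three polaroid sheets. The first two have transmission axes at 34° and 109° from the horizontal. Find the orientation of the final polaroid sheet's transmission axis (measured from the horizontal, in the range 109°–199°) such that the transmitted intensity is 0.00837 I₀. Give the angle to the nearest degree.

Unpolarized light through the first polarizer → I₁ = ½ I₀, now polarized at 34°.
I₂ = I₁ cos²(109° − 34°) = 0.5 I₀ · cos²(75°) = 0.03349 I₀.
Need I₃/I₀ = 0.00837, so cos²(θ − 109°) = 0.00837 / 0.03349 = 0.2499.
θ − 109° = arccos(√0.2499) = 60.0°, giving θ ≈ 109 + 60.0 = 169.0°.

θ ≈ 169°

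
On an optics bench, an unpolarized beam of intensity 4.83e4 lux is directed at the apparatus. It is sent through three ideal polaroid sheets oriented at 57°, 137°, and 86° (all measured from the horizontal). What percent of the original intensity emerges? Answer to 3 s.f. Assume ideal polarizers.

Unpolarized light through the first polarizer → I₁ = 4.83e4 lux/2 = 2.415e+04 lux, polarized at 57°.
I₂ = I₁ · cos²(80°) = 2.415e+04 · 0.03015 = 728.2 lux.
I₃ = I₂ · cos²(51°) = 728.2 · 0.396 = 288.4 lux.
That is 0.5971% of the incident intensity.

≈ 0.597%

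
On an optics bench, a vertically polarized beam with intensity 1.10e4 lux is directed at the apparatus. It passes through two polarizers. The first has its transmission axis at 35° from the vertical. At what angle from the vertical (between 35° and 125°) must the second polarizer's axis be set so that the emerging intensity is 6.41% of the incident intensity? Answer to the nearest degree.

θ ≈ 107°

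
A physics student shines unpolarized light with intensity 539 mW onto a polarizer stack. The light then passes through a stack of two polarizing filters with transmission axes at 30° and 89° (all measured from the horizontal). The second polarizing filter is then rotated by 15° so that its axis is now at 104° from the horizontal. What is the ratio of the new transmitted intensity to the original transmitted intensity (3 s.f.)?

I_new/I_old ≈ 0.286

Before rotation:
Unpolarized light through the first polarizer → I₁ = ½ I₀, now polarized at 30°.
I₂ = I₁ cos²(89° − 30°) = 0.5 I₀ · cos²(59°) = 0.1326 I₀.
After rotation:
Unpolarized light through the first polarizer → I₁ = ½ I₀, now polarized at 30°.
I₂ = I₁ cos²(104° − 30°) = 0.5 I₀ · cos²(74°) = 0.03799 I₀.
Ratio = 0.03799 / 0.1326 = 0.2864.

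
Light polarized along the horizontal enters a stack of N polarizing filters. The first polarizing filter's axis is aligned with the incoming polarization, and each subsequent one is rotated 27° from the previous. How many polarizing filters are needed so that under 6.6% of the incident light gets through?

N = 13

First polarizer is aligned with the polarization: full transmission.
Each further stage multiplies by cos²(27°) = 0.7939.
After N polarizers: T = 0.7939^(N−1). Require T < 0.066 ⇒ N−1 > ln(0.066)/ln(0.7939) = 11.78, so N−1 ≥ 12 and N = 13.
Check: N=13 gives T = 0.06268 < 0.066; N=12 gives T = 0.07895.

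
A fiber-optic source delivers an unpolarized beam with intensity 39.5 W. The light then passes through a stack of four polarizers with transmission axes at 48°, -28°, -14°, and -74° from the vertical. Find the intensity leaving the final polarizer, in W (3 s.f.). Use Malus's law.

Unpolarized light through the first polarizer → I₁ = 39.5 W/2 = 19.75 W, polarized at 48°.
I₂ = I₁ · cos²(76°) = 19.75 · 0.05853 = 1.156 W.
I₃ = I₂ · cos²(14°) = 1.156 · 0.9415 = 1.088 W.
I₄ = I₃ · cos²(60°) = 1.088 · 0.25 = 0.2721 W.

I ≈ 0.272 W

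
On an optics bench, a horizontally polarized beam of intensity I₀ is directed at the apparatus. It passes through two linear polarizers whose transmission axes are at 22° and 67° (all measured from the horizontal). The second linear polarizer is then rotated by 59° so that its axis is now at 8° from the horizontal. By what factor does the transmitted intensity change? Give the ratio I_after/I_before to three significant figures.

Before rotation:
By Malus's law, I₁ = I₀ cos²(22° − 0°) = I₀ cos²(22°) = 0.8597 I₀.
I₂ = I₁ cos²(67° − 22°) = 0.8597 I₀ · cos²(45°) = 0.4298 I₀.
After rotation:
I₁ = I₀ cos²(22° − 0°) = I₀ cos²(22°) = 0.8597 I₀.
I₂ = I₁ cos²(8° − 22°) = 0.8597 I₀ · cos²(14°) = 0.8094 I₀.
Ratio = 0.8094 / 0.4298 = 1.883.

I_new/I_old ≈ 1.88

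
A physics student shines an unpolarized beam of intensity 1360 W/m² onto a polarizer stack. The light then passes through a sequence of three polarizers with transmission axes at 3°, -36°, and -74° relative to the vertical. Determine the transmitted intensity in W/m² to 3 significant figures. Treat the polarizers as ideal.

Unpolarized light through the first polarizer → I₁ = 1360 W/m²/2 = 680 W/m², polarized at 3°.
I₂ = I₁ · cos²(39°) = 680 · 0.604 = 410.7 W/m².
I₃ = I₂ · cos²(38°) = 410.7 · 0.621 = 255 W/m².

I ≈ 255 W/m²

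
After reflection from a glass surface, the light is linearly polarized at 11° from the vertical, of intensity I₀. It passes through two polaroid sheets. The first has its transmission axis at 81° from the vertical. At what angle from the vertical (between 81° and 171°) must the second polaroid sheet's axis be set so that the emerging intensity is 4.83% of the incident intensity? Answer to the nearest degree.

I₁ = I₀ cos²(81° − 11°) = I₀ cos²(70°) = 0.117 I₀.
Need I₂/I₀ = 0.0483, so cos²(θ − 81°) = 0.0483 / 0.117 = 0.4129.
θ − 81° = arccos(√0.4129) = 50.0°, giving θ ≈ 81 + 50.0 = 131.0°.

θ ≈ 131°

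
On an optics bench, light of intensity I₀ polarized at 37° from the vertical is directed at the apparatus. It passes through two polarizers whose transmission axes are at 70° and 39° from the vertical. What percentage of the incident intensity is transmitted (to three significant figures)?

By Malus's law, I₁ = I₀ cos²(70° − 37°) = I₀ cos²(33°) = 0.7034 I₀.
I₂ = I₁ cos²(39° − 70°) = 0.7034 I₀ · cos²(31°) = 0.5168 I₀.
That is 51.68% of the incident intensity.

≈ 51.7%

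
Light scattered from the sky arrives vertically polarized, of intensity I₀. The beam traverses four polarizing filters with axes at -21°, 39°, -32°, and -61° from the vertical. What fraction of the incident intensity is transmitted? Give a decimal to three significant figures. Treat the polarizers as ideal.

I₁ = I₀ cos²(-21° − 0°) = I₀ cos²(21°) = 0.8716 I₀.
I₂ = I₁ cos²(39° + 21°) = 0.8716 I₀ · cos²(60°) = 0.2179 I₀.
I₃ = I₂ cos²(-32° − 39°) = 0.2179 I₀ · cos²(71°) = 0.0231 I₀.
I₄ = I₃ cos²(-61° + 32°) = 0.0231 I₀ · cos²(29°) = 0.01767 I₀.
Transmitted fraction = 0.01767.

≈ 0.0177 I₀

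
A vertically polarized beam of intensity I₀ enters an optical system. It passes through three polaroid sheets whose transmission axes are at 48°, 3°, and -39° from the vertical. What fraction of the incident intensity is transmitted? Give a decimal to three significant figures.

≈ 0.124 I₀

I₁ = I₀ cos²(48° − 0°) = I₀ cos²(48°) = 0.4477 I₀.
I₂ = I₁ cos²(3° − 48°) = 0.4477 I₀ · cos²(45°) = 0.2239 I₀.
I₃ = I₂ cos²(-39° − 3°) = 0.2239 I₀ · cos²(42°) = 0.1236 I₀.
Transmitted fraction = 0.1236.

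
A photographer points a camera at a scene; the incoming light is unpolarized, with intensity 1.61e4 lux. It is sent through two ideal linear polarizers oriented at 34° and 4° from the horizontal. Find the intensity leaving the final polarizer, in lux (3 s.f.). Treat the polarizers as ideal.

Unpolarized light through the first polarizer → I₁ = 1.61e4 lux/2 = 8050 lux, polarized at 34°.
I₂ = I₁ · cos²(30°) = 8050 · 0.75 = 6038 lux.

I ≈ 6040 lux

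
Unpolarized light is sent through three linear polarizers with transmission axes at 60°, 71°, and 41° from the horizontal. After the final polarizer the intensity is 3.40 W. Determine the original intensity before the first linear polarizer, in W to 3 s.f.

Unpolarized light through the first polarizer → I₁ = ½ I₀, now polarized at 60°.
I₂ = I₁ cos²(71° − 60°) = 0.5 I₀ · cos²(11°) = 0.4818 I₀.
I₃ = I₂ cos²(41° − 71°) = 0.4818 I₀ · cos²(30°) = 0.3613 I₀.
So 3.40 W = 0.3613 I₀, giving I₀ = 3.40/0.3613 = 9.409 W.

I₀ ≈ 9.41 W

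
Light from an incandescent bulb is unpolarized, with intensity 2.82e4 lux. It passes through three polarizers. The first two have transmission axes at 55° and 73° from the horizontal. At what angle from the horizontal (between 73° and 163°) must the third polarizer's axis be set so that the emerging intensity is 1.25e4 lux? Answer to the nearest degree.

θ ≈ 81°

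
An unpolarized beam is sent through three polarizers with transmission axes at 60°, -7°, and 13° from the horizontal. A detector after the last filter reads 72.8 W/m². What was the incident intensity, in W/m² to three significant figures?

Unpolarized light through the first polarizer → I₁ = ½ I₀, now polarized at 60°.
I₂ = I₁ cos²(-7° − 60°) = 0.5 I₀ · cos²(67°) = 0.07634 I₀.
I₃ = I₂ cos²(13° + 7°) = 0.07634 I₀ · cos²(20°) = 0.06741 I₀.
So 72.8 W/m² = 0.06741 I₀, giving I₀ = 72.8/0.06741 = 1080 W/m².

I₀ ≈ 1080 W/m²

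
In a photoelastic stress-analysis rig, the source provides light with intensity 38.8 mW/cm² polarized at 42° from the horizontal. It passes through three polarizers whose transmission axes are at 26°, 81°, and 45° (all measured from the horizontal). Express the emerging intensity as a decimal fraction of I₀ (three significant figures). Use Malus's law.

I/I₀ ≈ 0.199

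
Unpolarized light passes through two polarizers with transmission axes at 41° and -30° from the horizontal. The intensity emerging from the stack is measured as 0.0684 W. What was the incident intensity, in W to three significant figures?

Unpolarized light through the first polarizer → I₁ = ½ I₀, now polarized at 41°.
I₂ = I₁ cos²(-30° − 41°) = 0.5 I₀ · cos²(71°) = 0.053 I₀.
So 0.0684 W = 0.053 I₀, giving I₀ = 0.0684/0.053 = 1.291 W.

I₀ ≈ 1.29 W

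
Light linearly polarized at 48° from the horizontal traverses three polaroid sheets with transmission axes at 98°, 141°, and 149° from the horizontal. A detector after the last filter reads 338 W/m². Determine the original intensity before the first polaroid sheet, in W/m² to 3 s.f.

I₁ = I₀ cos²(98° − 48°) = I₀ cos²(50°) = 0.4132 I₀.
I₂ = I₁ cos²(141° − 98°) = 0.4132 I₀ · cos²(43°) = 0.221 I₀.
I₃ = I₂ cos²(149° − 141°) = 0.221 I₀ · cos²(8°) = 0.2167 I₀.
So 338 W/m² = 0.2167 I₀, giving I₀ = 338/0.2167 = 1560 W/m².

I₀ ≈ 1560 W/m²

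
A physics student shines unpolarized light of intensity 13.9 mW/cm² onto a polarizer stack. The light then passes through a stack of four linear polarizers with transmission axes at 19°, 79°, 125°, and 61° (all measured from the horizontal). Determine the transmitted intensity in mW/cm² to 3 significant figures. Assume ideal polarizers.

I ≈ 0.161 mW/cm²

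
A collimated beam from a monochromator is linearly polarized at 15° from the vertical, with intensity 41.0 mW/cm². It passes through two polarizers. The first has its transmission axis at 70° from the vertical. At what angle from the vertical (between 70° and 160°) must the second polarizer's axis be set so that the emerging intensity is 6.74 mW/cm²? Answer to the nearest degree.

θ ≈ 115°

By Malus's law, I₁ = I₀ cos²(70° − 15°) = I₀ cos²(55°) = 0.329 I₀.
Target fraction: 6.74 / 41.0 mW/cm² = 0.1644 of I₀.
Need I₂/I₀ = 0.1644, so cos²(θ − 70°) = 0.1644 / 0.329 = 0.4997.
θ − 70° = arccos(√0.4997) = 45.0°, giving θ ≈ 70 + 45.0 = 115.0°.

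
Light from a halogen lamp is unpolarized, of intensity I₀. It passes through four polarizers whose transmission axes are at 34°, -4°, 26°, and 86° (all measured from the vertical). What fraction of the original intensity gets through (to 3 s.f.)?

≈ 0.0582 I₀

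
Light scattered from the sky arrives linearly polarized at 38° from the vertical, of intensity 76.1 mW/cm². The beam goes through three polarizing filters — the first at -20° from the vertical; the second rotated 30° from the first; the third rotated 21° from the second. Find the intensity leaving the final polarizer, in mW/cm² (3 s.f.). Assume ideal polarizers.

I₁ = 76.1 mW/cm² · cos²(58°) = 21.37 mW/cm².
I₂ = I₁ · cos²(30°) = 21.37 · 0.75 = 16.03 mW/cm².
I₃ = I₂ · cos²(21°) = 16.03 · 0.8716 = 13.97 mW/cm².

I ≈ 14.0 mW/cm²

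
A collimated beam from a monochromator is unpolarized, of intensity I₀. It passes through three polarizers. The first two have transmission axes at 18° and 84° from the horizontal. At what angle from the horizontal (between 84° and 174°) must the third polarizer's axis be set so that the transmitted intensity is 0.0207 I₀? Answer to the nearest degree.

θ ≈ 144°

Unpolarized light through the first polarizer → I₁ = ½ I₀, now polarized at 18°.
I₂ = I₁ cos²(84° − 18°) = 0.5 I₀ · cos²(66°) = 0.08272 I₀.
Need I₃/I₀ = 0.0207, so cos²(θ − 84°) = 0.0207 / 0.08272 = 0.2502.
θ − 84° = arccos(√0.2502) = 60.0°, giving θ ≈ 84 + 60.0 = 144.0°.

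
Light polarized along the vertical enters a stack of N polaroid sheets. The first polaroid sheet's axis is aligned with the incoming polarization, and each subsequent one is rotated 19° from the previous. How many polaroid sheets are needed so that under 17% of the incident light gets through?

First polarizer is aligned with the polarization: full transmission.
Each further stage multiplies by cos²(19°) = 0.894.
After N polarizers: T = 0.894^(N−1). Require T < 0.17 ⇒ N−1 > ln(0.17)/ln(0.894) = 15.81, so N−1 ≥ 16 and N = 17.
Check: N=17 gives T = 0.1665 < 0.17; N=16 gives T = 0.1863.

N = 17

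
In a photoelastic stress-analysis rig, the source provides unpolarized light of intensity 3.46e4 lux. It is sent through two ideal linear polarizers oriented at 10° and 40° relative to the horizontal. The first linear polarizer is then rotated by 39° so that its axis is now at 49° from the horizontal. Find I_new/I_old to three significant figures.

I_new/I_old ≈ 1.30

Before rotation:
Unpolarized light through the first polarizer → I₁ = ½ I₀, now polarized at 10°.
I₂ = I₁ cos²(40° − 10°) = 0.5 I₀ · cos²(30°) = 0.375 I₀.
After rotation:
Unpolarized light through the first polarizer → I₁ = ½ I₀, now polarized at 49°.
I₂ = I₁ cos²(40° − 49°) = 0.5 I₀ · cos²(9°) = 0.4878 I₀.
Ratio = 0.4878 / 0.375 = 1.301.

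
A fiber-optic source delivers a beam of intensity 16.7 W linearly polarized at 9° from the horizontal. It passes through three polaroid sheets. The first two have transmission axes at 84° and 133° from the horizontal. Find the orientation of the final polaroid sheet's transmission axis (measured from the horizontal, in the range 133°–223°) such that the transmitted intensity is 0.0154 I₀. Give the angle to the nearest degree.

θ ≈ 176°

By Malus's law, I₁ = I₀ cos²(84° − 9°) = I₀ cos²(75°) = 0.06699 I₀.
I₂ = I₁ cos²(133° − 84°) = 0.06699 I₀ · cos²(49°) = 0.02883 I₀.
Need I₃/I₀ = 0.0154, so cos²(θ − 133°) = 0.0154 / 0.02883 = 0.5341.
θ − 133° = arccos(√0.5341) = 43.0°, giving θ ≈ 133 + 43.0 = 176.0°.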